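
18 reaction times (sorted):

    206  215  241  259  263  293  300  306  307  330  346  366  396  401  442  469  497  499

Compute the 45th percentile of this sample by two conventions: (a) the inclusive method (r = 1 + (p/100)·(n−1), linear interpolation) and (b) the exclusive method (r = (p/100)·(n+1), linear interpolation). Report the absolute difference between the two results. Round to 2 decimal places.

0.10

n = 18.
(a) r = 8.65; between ranks 8 (306) and 9 (307): 306.65.
(b) r = 8.55; between ranks 8 (306) and 9 (307): 306.55.
|306.65 − 306.55| = 0.1.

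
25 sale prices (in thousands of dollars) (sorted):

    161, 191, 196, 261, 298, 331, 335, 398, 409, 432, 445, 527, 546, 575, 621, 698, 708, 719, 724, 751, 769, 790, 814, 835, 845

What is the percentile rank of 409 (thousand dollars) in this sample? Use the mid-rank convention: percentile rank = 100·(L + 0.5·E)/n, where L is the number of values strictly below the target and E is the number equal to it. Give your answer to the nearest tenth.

34.0

Count below 409: L = 8; count equal: E = 1; n = 25.
Percentile rank = 100·(8 + 0.5·1)/25 = 100·8.5/25 = 34.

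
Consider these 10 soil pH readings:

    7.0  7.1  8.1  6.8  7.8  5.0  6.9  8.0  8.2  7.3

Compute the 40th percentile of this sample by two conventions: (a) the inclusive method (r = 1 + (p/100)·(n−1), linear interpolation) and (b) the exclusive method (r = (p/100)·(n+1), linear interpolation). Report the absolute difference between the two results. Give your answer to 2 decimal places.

0.02

Sorted: 5.0, 6.8, 6.9, 7.0, 7.1, 7.3, 7.8, 8.0, 8.1, 8.2.
n = 10.
(a) r = 4.6; between ranks 4 (7.0) and 5 (7.1): 7.06.
(b) r = 4.4; between ranks 4 (7.0) and 5 (7.1): 7.04.
|7.06 − 7.04| = 0.02.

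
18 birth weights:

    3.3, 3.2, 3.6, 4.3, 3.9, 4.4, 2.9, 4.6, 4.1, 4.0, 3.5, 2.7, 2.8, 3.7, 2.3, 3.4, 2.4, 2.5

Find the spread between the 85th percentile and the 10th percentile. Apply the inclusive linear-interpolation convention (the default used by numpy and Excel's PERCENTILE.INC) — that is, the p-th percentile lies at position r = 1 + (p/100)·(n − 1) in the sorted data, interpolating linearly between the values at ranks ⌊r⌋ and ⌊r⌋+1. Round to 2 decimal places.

1.72

Sorted: 2.3, 2.4, 2.5, 2.7, 2.8, 2.9, 3.2, 3.3, 3.4, 3.5, 3.6, 3.7, 3.9, 4.0, 4.1, 4.3, 4.4, 4.6.
n = 18.
P10: r = 2.7; ranks 2–3 are 2.4, 2.5; interpolating gives 2.47.
P85: r = 15.45; ranks 15–16 are 4.1, 4.3; interpolating gives 4.19.
Difference: 4.19 − 2.47 = 1.72.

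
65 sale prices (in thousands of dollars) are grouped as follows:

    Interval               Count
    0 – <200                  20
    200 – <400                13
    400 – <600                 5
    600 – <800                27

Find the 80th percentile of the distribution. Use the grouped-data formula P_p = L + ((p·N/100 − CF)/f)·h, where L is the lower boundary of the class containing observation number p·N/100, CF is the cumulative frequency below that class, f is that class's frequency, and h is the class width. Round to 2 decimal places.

N = 65; target position k = 80/100 · 65 = 52.
Cumulative frequencies: 20, 33, 38, 65.
Observation 52 falls in the class 600 – <800.
L = 600, CF = 38, f = 27, h = 200.
P80 = 600 + ((52 − 38)/27)·200 = 600 + 103.704 = 703.704.

703.70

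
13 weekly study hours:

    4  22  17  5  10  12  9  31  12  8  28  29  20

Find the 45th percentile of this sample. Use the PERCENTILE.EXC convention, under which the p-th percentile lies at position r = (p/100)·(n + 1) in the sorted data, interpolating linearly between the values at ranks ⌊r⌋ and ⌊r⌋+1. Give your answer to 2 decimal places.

Sorted: 4, 5, 8, 9, 10, 12, 12, 17, 20, 22, 28, 29, 31.
n = 13.
r = (45/100)·(13 + 1) = 6.3.
Rank 6 is 12 and rank 7 is 12.
Interpolate: 12 + 0.3·(12 − 12) = 12 + 0.3·0 = 12.

12.00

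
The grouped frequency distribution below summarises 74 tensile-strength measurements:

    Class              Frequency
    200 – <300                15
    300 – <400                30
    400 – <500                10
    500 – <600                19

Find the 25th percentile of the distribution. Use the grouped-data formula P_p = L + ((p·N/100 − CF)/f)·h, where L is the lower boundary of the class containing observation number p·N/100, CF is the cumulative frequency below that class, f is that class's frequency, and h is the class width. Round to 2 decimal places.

N = 74; target position k = 25/100 · 74 = 18.5.
Cumulative frequencies: 15, 45, 55, 74.
Observation 18.5 falls in the class 300 – <400.
L = 300, CF = 15, f = 30, h = 100.
P25 = 300 + ((18.5 − 15)/30)·100 = 300 + 11.6667 = 311.667.

311.67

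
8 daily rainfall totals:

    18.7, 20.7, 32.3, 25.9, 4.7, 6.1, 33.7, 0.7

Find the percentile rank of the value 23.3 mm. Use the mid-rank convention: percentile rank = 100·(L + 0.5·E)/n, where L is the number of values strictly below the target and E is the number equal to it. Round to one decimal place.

Sorted: 0.7, 4.7, 6.1, 18.7, 20.7, 25.9, 32.3, 33.7.
Count below 23.3: L = 5; count equal: E = 0; n = 8.
Percentile rank = 100·(5 + 0.5·0)/8 = 100·5/8 = 62.5.

62.5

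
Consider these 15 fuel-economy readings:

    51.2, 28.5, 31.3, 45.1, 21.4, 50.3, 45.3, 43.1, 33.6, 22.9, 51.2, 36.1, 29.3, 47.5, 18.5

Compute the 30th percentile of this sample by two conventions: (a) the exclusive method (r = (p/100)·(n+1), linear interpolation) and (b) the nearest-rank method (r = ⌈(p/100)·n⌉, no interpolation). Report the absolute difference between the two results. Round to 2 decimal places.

Sorted: 18.5, 21.4, 22.9, 28.5, 29.3, 31.3, 33.6, 36.1, 43.1, 45.1, 45.3, 47.5, 50.3, 51.2, 51.2.
n = 15.
(a) r = 4.8; between ranks 4 (28.5) and 5 (29.3): 29.14.
(b) the nearest-rank method: rank 5 → 29.3.
|29.14 − 29.3| = 0.16.

0.16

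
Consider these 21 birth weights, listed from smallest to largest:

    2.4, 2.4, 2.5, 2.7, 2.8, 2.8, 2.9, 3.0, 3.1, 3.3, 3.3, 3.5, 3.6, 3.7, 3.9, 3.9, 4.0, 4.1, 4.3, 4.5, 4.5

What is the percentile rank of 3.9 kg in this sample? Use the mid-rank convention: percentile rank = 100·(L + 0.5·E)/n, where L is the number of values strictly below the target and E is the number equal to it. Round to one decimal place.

71.4

Count below 3.9: L = 14; count equal: E = 2; n = 21.
Percentile rank = 100·(14 + 0.5·2)/21 = 100·15/21 = 71.43.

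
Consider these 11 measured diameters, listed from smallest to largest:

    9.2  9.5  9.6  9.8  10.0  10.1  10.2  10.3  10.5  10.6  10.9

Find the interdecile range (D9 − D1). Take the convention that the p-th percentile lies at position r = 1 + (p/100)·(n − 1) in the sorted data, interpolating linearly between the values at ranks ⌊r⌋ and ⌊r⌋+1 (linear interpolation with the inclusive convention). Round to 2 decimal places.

n = 11.
P10: r = 2 (integer) → 9.5.
P90: r = 10 (integer) → 10.6.
Difference: 10.6 − 9.5 = 1.1.

1.10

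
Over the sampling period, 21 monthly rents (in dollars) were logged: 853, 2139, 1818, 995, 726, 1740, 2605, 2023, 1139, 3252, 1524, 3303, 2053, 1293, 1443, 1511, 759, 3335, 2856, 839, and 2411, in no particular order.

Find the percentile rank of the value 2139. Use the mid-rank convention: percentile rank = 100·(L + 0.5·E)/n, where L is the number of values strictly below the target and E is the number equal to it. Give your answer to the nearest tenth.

69.0

Sorted: 726, 759, 839, 853, 995, 1139, 1293, 1443, 1511, 1524, 1740, 1818, 2023, 2053, 2139, 2411, 2605, 2856, 3252, 3303, 3335.
Count below 2139: L = 14; count equal: E = 1; n = 21.
Percentile rank = 100·(14 + 0.5·1)/21 = 100·14.5/21 = 69.05.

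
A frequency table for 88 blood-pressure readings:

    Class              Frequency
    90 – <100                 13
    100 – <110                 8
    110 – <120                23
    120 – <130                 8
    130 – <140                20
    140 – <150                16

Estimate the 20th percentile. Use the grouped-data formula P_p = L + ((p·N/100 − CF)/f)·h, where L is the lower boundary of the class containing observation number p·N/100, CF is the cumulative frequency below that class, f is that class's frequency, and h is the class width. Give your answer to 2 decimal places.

105.75

N = 88; target position k = 20/100 · 88 = 17.6.
Cumulative frequencies: 13, 21, 44, 52, 72, 88.
Observation 17.6 falls in the class 100 – <110.
L = 100, CF = 13, f = 8, h = 10.
P20 = 100 + ((17.6 − 13)/8)·10 = 100 + 5.75 = 105.75.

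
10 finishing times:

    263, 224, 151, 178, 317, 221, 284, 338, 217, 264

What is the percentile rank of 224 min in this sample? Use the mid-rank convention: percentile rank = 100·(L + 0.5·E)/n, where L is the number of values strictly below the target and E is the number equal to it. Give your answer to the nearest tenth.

45.0

Sorted: 151, 178, 217, 221, 224, 263, 264, 284, 317, 338.
Count below 224: L = 4; count equal: E = 1; n = 10.
Percentile rank = 100·(4 + 0.5·1)/10 = 100·4.5/10 = 45.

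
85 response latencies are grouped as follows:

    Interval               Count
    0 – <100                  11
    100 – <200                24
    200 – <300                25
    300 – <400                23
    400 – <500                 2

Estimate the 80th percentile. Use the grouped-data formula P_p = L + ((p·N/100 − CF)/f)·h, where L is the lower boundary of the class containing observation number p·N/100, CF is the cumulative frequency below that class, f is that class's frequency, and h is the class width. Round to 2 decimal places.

334.78

N = 85; target position k = 80/100 · 85 = 68.
Cumulative frequencies: 11, 35, 60, 83, 85.
Observation 68 falls in the class 300 – <400.
L = 300, CF = 60, f = 23, h = 100.
P80 = 300 + ((68 − 60)/23)·100 = 300 + 34.7826 = 334.783.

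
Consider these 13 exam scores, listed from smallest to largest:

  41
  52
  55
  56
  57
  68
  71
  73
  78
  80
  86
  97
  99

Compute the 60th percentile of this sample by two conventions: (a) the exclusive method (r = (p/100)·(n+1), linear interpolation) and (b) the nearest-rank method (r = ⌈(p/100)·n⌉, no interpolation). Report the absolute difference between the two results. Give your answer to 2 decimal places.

n = 13.
(a) r = 8.4; between ranks 8 (73) and 9 (78): 75.
(b) the nearest-rank method: rank 8 → 73.
|75 − 73| = 2.

2.00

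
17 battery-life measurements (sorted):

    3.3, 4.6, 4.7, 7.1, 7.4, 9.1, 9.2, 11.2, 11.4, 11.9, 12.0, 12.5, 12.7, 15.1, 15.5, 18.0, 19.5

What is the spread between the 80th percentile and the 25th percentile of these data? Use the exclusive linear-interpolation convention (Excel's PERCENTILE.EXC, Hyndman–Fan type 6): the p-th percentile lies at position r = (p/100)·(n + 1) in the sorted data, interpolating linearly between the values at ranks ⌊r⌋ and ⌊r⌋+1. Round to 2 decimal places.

8.01

n = 17.
P25: r = 4.5; ranks 4–5 are 7.1, 7.4; interpolating gives 7.25.
P80: r = 14.4; ranks 14–15 are 15.1, 15.5; interpolating gives 15.26.
Difference: 15.26 − 7.25 = 8.01.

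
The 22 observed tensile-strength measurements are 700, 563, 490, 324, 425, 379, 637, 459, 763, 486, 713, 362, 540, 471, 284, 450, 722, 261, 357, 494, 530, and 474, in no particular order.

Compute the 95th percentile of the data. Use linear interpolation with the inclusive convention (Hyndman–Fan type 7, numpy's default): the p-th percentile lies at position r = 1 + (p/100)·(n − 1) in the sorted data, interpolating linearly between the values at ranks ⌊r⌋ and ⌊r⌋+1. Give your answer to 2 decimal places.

Sorted: 261, 284, 324, 357, 362, 379, 425, 450, 459, 471, 474, 486, 490, 494, 530, 540, 563, 637, 700, 713, 722, 763.
n = 22.
r = 1 + (95/100)·(22 − 1) = 1 + 19.95 = 20.95.
Rank 20 is 713 and rank 21 is 722.
Interpolate: 713 + 0.95·(722 − 713) = 713 + 0.95·9 = 721.55.

721.55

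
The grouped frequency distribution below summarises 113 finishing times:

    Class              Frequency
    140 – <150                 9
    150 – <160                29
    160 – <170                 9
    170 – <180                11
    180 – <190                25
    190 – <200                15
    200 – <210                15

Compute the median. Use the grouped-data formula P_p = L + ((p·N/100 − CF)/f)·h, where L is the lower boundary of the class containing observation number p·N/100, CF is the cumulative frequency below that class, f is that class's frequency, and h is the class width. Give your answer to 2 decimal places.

178.64

N = 113; target position k = 50/100 · 113 = 56.5.
Cumulative frequencies: 9, 38, 47, 58, 83, 98, 113.
Observation 56.5 falls in the class 170 – <180.
L = 170, CF = 47, f = 11, h = 10.
P50 = 170 + ((56.5 − 47)/11)·10 = 170 + 8.63636 = 178.636.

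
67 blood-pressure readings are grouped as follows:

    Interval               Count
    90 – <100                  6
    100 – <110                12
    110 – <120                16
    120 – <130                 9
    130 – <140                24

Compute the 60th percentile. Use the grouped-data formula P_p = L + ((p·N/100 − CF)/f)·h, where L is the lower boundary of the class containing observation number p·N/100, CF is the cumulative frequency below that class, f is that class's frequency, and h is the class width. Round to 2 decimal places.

126.89

N = 67; target position k = 60/100 · 67 = 40.2.
Cumulative frequencies: 6, 18, 34, 43, 67.
Observation 40.2 falls in the class 120 – <130.
L = 120, CF = 34, f = 9, h = 10.
P60 = 120 + ((40.2 − 34)/9)·10 = 120 + 6.88889 = 126.889.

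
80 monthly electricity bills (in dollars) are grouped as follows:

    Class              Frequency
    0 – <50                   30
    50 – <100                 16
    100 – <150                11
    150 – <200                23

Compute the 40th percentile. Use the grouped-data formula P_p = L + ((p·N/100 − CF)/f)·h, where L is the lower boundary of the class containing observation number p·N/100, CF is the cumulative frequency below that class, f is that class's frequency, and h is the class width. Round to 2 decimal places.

N = 80; target position k = 40/100 · 80 = 32.
Cumulative frequencies: 30, 46, 57, 80.
Observation 32 falls in the class 50 – <100.
L = 50, CF = 30, f = 16, h = 50.
P40 = 50 + ((32 − 30)/16)·50 = 50 + 6.25 = 56.25.

56.25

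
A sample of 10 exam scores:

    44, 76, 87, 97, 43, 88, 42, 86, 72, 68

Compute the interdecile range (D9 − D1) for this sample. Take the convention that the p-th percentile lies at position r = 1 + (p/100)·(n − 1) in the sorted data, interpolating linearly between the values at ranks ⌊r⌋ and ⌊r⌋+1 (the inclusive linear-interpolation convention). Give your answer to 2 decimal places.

Sorted: 42, 43, 44, 68, 72, 76, 86, 87, 88, 97.
n = 10.
P10: r = 1.9; ranks 1–2 are 42, 43; interpolating gives 42.9.
P90: r = 9.1; ranks 9–10 are 88, 97; interpolating gives 88.9.
Difference: 88.9 − 42.9 = 46.

46.00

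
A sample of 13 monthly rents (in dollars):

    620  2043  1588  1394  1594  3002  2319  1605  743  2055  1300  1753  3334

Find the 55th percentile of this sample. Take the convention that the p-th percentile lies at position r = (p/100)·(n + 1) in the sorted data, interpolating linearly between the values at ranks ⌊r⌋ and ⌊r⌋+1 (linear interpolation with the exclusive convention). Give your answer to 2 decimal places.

1708.60

Sorted: 620, 743, 1300, 1394, 1588, 1594, 1605, 1753, 2043, 2055, 2319, 3002, 3334.
n = 13.
r = (55/100)·(13 + 1) = 7.7.
Rank 7 is 1605 and rank 8 is 1753.
Interpolate: 1605 + 0.7·(1753 − 1605) = 1605 + 0.7·148 = 1708.6.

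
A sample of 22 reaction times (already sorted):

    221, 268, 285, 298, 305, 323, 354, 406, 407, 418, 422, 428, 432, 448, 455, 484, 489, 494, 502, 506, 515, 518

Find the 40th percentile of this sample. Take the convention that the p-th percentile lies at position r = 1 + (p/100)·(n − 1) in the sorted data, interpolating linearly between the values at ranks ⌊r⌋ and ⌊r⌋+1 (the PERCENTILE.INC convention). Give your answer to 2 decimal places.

n = 22.
r = 1 + (40/100)·(22 − 1) = 1 + 8.4 = 9.4.
Rank 9 is 407 and rank 10 is 418.
Interpolate: 407 + 0.4·(418 − 407) = 407 + 0.4·11 = 411.4.

411.40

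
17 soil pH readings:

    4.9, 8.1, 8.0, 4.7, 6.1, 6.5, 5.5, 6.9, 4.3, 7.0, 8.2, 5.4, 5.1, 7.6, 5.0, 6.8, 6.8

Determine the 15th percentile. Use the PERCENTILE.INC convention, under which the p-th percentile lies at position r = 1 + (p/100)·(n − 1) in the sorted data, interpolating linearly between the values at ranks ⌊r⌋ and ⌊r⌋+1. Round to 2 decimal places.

4.94

Sorted: 4.3, 4.7, 4.9, 5.0, 5.1, 5.4, 5.5, 6.1, 6.5, 6.8, 6.8, 6.9, 7.0, 7.6, 8.0, 8.1, 8.2.
n = 17.
r = 1 + (15/100)·(17 − 1) = 1 + 2.4 = 3.4.
Rank 3 is 4.9 and rank 4 is 5.0.
Interpolate: 4.9 + 0.4·(5.0 − 4.9) = 4.9 + 0.4·0.1 = 4.94.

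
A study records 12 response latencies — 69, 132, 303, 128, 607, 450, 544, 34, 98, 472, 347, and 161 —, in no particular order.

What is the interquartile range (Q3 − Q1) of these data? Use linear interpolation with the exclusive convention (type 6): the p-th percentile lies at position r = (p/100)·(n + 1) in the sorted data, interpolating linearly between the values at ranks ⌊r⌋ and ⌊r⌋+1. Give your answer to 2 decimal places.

Sorted: 34, 69, 98, 128, 132, 161, 303, 347, 450, 472, 544, 607.
n = 12.
P25: r = 3.25; ranks 3–4 are 98, 128; interpolating gives 105.5.
P75: r = 9.75; ranks 9–10 are 450, 472; interpolating gives 466.5.
Difference: 466.5 − 105.5 = 361.

361.00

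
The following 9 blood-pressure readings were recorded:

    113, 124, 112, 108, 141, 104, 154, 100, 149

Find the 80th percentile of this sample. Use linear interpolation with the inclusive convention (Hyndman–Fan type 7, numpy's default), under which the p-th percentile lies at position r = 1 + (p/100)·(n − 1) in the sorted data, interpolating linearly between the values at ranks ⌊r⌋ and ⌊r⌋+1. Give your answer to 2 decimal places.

144.20

Sorted: 100, 104, 108, 112, 113, 124, 141, 149, 154.
n = 9.
r = 1 + (80/100)·(9 − 1) = 1 + 6.4 = 7.4.
Rank 7 is 141 and rank 8 is 149.
Interpolate: 141 + 0.4·(149 − 141) = 141 + 0.4·8 = 144.2.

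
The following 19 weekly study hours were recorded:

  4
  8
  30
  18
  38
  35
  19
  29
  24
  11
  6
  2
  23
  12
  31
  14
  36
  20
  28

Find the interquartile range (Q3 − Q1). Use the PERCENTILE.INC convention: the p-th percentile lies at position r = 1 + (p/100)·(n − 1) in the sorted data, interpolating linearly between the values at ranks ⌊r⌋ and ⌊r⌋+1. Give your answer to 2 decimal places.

18.00

Sorted: 2, 4, 6, 8, 11, 12, 14, 18, 19, 20, 23, 24, 28, 29, 30, 31, 35, 36, 38.
n = 19.
P25: r = 5.5; ranks 5–6 are 11, 12; interpolating gives 11.5.
P75: r = 14.5; ranks 14–15 are 29, 30; interpolating gives 29.5.
Difference: 29.5 − 11.5 = 18.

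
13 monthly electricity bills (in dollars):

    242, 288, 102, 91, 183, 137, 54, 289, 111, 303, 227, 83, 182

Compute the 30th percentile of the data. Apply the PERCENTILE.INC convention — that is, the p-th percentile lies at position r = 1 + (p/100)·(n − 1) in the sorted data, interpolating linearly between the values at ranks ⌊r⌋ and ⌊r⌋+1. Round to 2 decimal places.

Sorted: 54, 83, 91, 102, 111, 137, 182, 183, 227, 242, 288, 289, 303.
n = 13.
r = 1 + (30/100)·(13 − 1) = 1 + 3.6 = 4.6.
Rank 4 is 102 and rank 5 is 111.
Interpolate: 102 + 0.6·(111 − 102) = 102 + 0.6·9 = 107.4.

107.40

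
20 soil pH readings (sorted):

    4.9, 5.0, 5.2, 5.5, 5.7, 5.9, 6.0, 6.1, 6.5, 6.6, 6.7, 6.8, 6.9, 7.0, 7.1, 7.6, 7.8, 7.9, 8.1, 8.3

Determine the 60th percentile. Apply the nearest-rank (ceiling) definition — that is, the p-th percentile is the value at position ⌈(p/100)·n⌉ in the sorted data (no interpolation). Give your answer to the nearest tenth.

6.8

n = 20.
Position = ⌈60/100 · 20⌉ = ⌈12⌉ = 12.
The value at rank 12 is 6.8.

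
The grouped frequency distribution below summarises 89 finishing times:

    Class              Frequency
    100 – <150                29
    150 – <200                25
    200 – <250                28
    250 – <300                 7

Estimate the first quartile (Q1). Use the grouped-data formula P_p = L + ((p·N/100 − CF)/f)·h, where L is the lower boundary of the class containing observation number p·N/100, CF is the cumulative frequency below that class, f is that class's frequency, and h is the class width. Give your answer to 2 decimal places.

138.36

N = 89; target position k = 25/100 · 89 = 22.25.
Cumulative frequencies: 29, 54, 82, 89.
Observation 22.25 falls in the class 100 – <150.
L = 100, CF = 0, f = 29, h = 50.
P25 = 100 + ((22.25 − 0)/29)·50 = 100 + 38.3621 = 138.362.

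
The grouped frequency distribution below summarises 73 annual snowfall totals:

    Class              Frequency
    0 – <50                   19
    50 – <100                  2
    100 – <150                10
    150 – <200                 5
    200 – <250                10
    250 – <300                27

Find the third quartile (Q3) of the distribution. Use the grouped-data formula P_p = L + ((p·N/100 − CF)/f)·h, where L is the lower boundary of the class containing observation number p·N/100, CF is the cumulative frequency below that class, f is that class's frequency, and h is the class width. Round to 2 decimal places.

266.20

N = 73; target position k = 75/100 · 73 = 54.75.
Cumulative frequencies: 19, 21, 31, 36, 46, 73.
Observation 54.75 falls in the class 250 – <300.
L = 250, CF = 46, f = 27, h = 50.
P75 = 250 + ((54.75 − 46)/27)·50 = 250 + 16.2037 = 266.204.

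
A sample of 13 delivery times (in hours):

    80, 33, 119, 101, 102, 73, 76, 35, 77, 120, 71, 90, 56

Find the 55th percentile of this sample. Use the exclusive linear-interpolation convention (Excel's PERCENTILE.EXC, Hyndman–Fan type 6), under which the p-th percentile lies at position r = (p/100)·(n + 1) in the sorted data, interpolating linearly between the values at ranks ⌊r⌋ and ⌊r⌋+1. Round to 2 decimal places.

79.10

Sorted: 33, 35, 56, 71, 73, 76, 77, 80, 90, 101, 102, 119, 120.
n = 13.
r = (55/100)·(13 + 1) = 7.7.
Rank 7 is 77 and rank 8 is 80.
Interpolate: 77 + 0.7·(80 − 77) = 77 + 0.7·3 = 79.1.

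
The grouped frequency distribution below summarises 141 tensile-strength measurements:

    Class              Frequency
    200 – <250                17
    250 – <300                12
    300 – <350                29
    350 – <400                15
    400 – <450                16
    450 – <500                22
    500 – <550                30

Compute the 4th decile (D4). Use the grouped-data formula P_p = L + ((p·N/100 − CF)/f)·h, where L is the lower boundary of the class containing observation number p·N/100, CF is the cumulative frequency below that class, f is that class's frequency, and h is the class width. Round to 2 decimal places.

N = 141; target position k = 40/100 · 141 = 56.4.
Cumulative frequencies: 17, 29, 58, 73, 89, 111, 141.
Observation 56.4 falls in the class 300 – <350.
L = 300, CF = 29, f = 29, h = 50.
P40 = 300 + ((56.4 − 29)/29)·50 = 300 + 47.2414 = 347.241.

347.24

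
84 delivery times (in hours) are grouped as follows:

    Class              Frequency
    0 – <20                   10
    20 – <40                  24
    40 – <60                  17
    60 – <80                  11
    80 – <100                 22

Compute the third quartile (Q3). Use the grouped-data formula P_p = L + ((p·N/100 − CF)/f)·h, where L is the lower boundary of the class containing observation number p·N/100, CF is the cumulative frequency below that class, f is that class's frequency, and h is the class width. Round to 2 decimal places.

80.91

N = 84; target position k = 75/100 · 84 = 63.
Cumulative frequencies: 10, 34, 51, 62, 84.
Observation 63 falls in the class 80 – <100.
L = 80, CF = 62, f = 22, h = 20.
P75 = 80 + ((63 − 62)/22)·20 = 80 + 0.909091 = 80.9091.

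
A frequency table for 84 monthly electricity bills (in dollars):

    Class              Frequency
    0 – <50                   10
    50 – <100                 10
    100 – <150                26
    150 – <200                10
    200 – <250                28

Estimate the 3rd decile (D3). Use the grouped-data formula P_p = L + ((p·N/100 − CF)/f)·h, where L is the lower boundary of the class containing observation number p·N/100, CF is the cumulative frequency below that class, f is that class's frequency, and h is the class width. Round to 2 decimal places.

110.00

N = 84; target position k = 30/100 · 84 = 25.2.
Cumulative frequencies: 10, 20, 46, 56, 84.
Observation 25.2 falls in the class 100 – <150.
L = 100, CF = 20, f = 26, h = 50.
P30 = 100 + ((25.2 − 20)/26)·50 = 100 + 10 = 110.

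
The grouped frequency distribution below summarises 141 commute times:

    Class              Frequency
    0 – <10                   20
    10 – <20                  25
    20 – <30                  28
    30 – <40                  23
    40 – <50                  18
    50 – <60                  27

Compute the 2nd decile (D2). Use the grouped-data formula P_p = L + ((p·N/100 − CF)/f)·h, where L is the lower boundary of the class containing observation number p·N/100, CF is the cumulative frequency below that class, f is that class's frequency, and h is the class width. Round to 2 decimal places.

13.28

N = 141; target position k = 20/100 · 141 = 28.2.
Cumulative frequencies: 20, 45, 73, 96, 114, 141.
Observation 28.2 falls in the class 10 – <20.
L = 10, CF = 20, f = 25, h = 10.
P20 = 10 + ((28.2 − 20)/25)·10 = 10 + 3.28 = 13.28.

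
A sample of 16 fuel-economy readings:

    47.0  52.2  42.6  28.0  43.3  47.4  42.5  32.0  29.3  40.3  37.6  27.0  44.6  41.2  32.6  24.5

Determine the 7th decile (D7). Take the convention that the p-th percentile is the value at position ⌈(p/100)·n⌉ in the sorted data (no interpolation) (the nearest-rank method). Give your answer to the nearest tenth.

Sorted: 24.5, 27.0, 28.0, 29.3, 32.0, 32.6, 37.6, 40.3, 41.2, 42.5, 42.6, 43.3, 44.6, 47.0, 47.4, 52.2.
n = 16.
Position = ⌈70/100 · 16⌉ = ⌈11.2⌉ = 12.
The value at rank 12 is 43.3.

43.3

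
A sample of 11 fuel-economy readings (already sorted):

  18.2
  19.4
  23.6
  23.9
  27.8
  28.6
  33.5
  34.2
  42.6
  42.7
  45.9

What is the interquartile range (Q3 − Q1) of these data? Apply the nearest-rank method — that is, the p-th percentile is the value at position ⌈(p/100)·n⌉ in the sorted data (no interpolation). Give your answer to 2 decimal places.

19.00

n = 11.
P25: rank ⌈25/100·11⌉ = 3 → 23.6.
P75: rank ⌈75/100·11⌉ = 9 → 42.6.
Difference: 42.6 − 23.6 = 19.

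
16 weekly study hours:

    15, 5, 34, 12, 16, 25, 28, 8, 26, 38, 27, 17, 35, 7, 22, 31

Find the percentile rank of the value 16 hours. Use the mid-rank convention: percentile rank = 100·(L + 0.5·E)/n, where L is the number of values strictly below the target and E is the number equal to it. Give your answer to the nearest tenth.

Sorted: 5, 7, 8, 12, 15, 16, 17, 22, 25, 26, 27, 28, 31, 34, 35, 38.
Count below 16: L = 5; count equal: E = 1; n = 16.
Percentile rank = 100·(5 + 0.5·1)/16 = 100·5.5/16 = 34.38.

34.4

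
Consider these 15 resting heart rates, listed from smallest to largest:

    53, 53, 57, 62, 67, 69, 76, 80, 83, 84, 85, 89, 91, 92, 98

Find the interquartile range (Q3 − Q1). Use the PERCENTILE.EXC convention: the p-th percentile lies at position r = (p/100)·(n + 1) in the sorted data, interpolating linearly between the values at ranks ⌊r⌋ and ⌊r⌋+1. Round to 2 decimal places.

27.00

n = 15.
P25: r = 4 (integer) → 62.
P75: r = 12 (integer) → 89.
Difference: 89 − 62 = 27.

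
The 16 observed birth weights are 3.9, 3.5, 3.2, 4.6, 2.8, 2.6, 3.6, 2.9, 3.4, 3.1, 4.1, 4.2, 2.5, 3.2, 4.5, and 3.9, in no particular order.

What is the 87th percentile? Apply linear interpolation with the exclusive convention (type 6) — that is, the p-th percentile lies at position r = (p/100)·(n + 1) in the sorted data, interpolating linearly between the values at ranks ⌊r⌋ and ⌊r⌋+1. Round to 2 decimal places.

4.44

Sorted: 2.5, 2.6, 2.8, 2.9, 3.1, 3.2, 3.2, 3.4, 3.5, 3.6, 3.9, 3.9, 4.1, 4.2, 4.5, 4.6.
n = 16.
r = (87/100)·(16 + 1) = 14.79.
Rank 14 is 4.2 and rank 15 is 4.5.
Interpolate: 4.2 + 0.79·(4.5 − 4.2) = 4.2 + 0.79·0.3 = 4.437.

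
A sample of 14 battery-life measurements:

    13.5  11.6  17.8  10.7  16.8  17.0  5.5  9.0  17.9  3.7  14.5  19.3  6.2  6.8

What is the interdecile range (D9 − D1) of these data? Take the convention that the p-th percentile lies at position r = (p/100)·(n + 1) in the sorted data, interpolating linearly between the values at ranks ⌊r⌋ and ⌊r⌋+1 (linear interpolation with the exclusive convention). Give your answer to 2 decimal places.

Sorted: 3.7, 5.5, 6.2, 6.8, 9.0, 10.7, 11.6, 13.5, 14.5, 16.8, 17.0, 17.8, 17.9, 19.3.
n = 14.
P10: r = 1.5; ranks 1–2 are 3.7, 5.5; interpolating gives 4.6.
P90: r = 13.5; ranks 13–14 are 17.9, 19.3; interpolating gives 18.6.
Difference: 18.6 − 4.6 = 14.

14.00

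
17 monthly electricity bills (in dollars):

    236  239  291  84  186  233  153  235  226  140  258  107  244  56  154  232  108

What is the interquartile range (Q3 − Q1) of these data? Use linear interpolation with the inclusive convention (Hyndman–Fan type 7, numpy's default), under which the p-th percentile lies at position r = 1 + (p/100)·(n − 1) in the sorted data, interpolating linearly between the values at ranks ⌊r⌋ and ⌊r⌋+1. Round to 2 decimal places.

96.00

Sorted: 56, 84, 107, 108, 140, 153, 154, 186, 226, 232, 233, 235, 236, 239, 244, 258, 291.
n = 17.
P25: r = 5 (integer) → 140.
P75: r = 13 (integer) → 236.
Difference: 236 − 140 = 96.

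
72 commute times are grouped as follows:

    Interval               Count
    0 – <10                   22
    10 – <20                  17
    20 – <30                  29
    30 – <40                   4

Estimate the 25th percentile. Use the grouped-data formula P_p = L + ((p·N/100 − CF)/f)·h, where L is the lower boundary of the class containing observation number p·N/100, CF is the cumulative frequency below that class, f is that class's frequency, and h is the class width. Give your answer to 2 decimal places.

N = 72; target position k = 25/100 · 72 = 18.
Cumulative frequencies: 22, 39, 68, 72.
Observation 18 falls in the class 0 – <10.
L = 0, CF = 0, f = 22, h = 10.
P25 = 0 + ((18 − 0)/22)·10 = 0 + 8.18182 = 8.18182.

8.18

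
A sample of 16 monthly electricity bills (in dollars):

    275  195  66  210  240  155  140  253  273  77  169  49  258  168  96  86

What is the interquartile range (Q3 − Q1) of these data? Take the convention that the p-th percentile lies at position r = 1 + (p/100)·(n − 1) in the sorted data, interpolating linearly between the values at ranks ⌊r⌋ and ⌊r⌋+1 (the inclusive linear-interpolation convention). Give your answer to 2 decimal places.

Sorted: 49, 66, 77, 86, 96, 140, 155, 168, 169, 195, 210, 240, 253, 258, 273, 275.
n = 16.
P25: r = 4.75; ranks 4–5 are 86, 96; interpolating gives 93.5.
P75: r = 12.25; ranks 12–13 are 240, 253; interpolating gives 243.25.
Difference: 243.25 − 93.5 = 149.75.

149.75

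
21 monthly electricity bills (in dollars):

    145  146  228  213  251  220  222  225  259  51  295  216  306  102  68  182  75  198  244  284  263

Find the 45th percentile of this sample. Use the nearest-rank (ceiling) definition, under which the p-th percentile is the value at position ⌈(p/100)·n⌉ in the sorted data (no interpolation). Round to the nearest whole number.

Sorted: 51, 68, 75, 102, 145, 146, 182, 198, 213, 216, 220, 222, 225, 228, 244, 251, 259, 263, 284, 295, 306.
n = 21.
Position = ⌈45/100 · 21⌉ = ⌈9.45⌉ = 10.
The value at rank 10 is 216.

216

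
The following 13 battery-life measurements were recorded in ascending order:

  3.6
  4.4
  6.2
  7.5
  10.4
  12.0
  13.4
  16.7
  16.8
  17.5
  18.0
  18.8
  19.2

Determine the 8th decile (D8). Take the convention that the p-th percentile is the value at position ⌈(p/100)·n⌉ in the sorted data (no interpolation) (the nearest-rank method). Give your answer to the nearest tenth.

n = 13.
Position = ⌈80/100 · 13⌉ = ⌈10.4⌉ = 11.
The value at rank 11 is 18.0.

18.0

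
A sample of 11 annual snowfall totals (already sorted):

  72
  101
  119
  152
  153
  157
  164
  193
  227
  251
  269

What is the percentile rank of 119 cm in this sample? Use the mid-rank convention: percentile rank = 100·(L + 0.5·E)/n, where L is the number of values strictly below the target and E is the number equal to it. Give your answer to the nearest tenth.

Count below 119: L = 2; count equal: E = 1; n = 11.
Percentile rank = 100·(2 + 0.5·1)/11 = 100·2.5/11 = 22.73.

22.7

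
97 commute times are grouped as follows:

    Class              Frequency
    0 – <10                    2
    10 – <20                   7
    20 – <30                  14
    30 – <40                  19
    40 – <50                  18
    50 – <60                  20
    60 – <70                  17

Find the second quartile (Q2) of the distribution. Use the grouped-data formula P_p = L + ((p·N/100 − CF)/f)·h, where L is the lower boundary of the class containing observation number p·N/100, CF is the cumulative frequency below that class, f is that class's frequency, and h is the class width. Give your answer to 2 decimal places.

N = 97; target position k = 50/100 · 97 = 48.5.
Cumulative frequencies: 2, 9, 23, 42, 60, 80, 97.
Observation 48.5 falls in the class 40 – <50.
L = 40, CF = 42, f = 18, h = 10.
P50 = 40 + ((48.5 − 42)/18)·10 = 40 + 3.61111 = 43.6111.

43.61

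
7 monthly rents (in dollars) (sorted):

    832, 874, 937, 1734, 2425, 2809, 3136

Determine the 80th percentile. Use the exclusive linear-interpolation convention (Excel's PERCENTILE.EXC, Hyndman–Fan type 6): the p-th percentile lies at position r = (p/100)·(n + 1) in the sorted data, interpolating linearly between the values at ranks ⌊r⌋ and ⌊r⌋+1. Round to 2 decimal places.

n = 7.
r = (80/100)·(7 + 1) = 6.4.
Rank 6 is 2809 and rank 7 is 3136.
Interpolate: 2809 + 0.4·(3136 − 2809) = 2809 + 0.4·327 = 2939.8.

2939.80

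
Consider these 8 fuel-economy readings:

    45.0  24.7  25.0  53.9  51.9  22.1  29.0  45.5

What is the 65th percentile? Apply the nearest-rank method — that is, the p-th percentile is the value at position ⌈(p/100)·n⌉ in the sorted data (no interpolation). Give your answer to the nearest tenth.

Sorted: 22.1, 24.7, 25.0, 29.0, 45.0, 45.5, 51.9, 53.9.
n = 8.
Position = ⌈65/100 · 8⌉ = ⌈5.2⌉ = 6.
The value at rank 6 is 45.5.

45.5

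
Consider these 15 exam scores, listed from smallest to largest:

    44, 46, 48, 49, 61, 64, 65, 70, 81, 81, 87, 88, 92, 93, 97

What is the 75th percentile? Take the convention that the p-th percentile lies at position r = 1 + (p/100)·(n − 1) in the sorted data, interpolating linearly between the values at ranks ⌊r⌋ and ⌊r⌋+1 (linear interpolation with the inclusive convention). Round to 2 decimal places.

n = 15.
r = 1 + (75/100)·(15 − 1) = 1 + 10.5 = 11.5.
Rank 11 is 87 and rank 12 is 88.
Interpolate: 87 + 0.5·(88 − 87) = 87 + 0.5·1 = 87.5.

87.50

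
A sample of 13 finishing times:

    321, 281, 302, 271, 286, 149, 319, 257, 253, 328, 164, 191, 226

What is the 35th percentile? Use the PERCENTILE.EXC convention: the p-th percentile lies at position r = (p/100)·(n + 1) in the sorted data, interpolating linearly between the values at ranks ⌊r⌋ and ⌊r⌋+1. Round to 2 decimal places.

Sorted: 149, 164, 191, 226, 253, 257, 271, 281, 286, 302, 319, 321, 328.
n = 13.
r = (35/100)·(13 + 1) = 4.9.
Rank 4 is 226 and rank 5 is 253.
Interpolate: 226 + 0.9·(253 − 226) = 226 + 0.9·27 = 250.3.

250.30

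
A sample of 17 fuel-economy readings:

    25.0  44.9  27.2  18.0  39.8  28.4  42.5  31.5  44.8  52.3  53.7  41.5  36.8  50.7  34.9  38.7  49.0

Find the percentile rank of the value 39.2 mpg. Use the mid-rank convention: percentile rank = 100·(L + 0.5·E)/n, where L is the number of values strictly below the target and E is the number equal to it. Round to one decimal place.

Sorted: 18.0, 25.0, 27.2, 28.4, 31.5, 34.9, 36.8, 38.7, 39.8, 41.5, 42.5, 44.8, 44.9, 49.0, 50.7, 52.3, 53.7.
Count below 39.2: L = 8; count equal: E = 0; n = 17.
Percentile rank = 100·(8 + 0.5·0)/17 = 100·8/17 = 47.06.

47.1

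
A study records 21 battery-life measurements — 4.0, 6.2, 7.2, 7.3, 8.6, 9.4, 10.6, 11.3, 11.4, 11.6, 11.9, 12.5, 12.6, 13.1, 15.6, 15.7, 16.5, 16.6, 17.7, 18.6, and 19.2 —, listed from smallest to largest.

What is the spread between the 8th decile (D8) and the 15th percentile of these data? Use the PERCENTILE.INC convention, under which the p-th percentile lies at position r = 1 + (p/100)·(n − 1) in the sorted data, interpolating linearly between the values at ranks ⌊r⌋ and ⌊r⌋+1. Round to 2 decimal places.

n = 21.
P15: r = 4 (integer) → 7.3.
P80: r = 17 (integer) → 16.5.
Difference: 16.5 − 7.3 = 9.2.

9.20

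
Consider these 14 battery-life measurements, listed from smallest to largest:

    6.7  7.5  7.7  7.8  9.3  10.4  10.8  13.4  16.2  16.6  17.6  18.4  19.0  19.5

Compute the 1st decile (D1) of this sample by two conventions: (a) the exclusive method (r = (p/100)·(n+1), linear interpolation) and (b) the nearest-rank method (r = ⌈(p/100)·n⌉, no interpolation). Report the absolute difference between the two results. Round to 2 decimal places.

n = 14.
(a) r = 1.5; between ranks 1 (6.7) and 2 (7.5): 7.1.
(b) the nearest-rank method: rank 2 → 7.5.
|7.1 − 7.5| = 0.4.

0.40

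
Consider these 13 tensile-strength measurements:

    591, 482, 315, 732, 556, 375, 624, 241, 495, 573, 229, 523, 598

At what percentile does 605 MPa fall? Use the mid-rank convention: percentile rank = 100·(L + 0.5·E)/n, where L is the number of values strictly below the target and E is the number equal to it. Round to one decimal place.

84.6

Sorted: 229, 241, 315, 375, 482, 495, 523, 556, 573, 591, 598, 624, 732.
Count below 605: L = 11; count equal: E = 0; n = 13.
Percentile rank = 100·(11 + 0.5·0)/13 = 100·11/13 = 84.62.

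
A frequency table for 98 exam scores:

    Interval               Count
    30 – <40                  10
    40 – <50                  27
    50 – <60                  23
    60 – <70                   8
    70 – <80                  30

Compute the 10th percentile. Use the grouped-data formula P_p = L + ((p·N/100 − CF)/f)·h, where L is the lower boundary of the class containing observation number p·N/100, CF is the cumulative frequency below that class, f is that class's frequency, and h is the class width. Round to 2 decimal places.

39.80

N = 98; target position k = 10/100 · 98 = 9.8.
Cumulative frequencies: 10, 37, 60, 68, 98.
Observation 9.8 falls in the class 30 – <40.
L = 30, CF = 0, f = 10, h = 10.
P10 = 30 + ((9.8 − 0)/10)·10 = 30 + 9.8 = 39.8.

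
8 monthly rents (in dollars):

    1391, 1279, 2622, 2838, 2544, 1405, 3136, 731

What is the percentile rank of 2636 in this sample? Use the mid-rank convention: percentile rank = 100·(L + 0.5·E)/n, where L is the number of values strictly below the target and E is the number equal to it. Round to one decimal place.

75.0

Sorted: 731, 1279, 1391, 1405, 2544, 2622, 2838, 3136.
Count below 2636: L = 6; count equal: E = 0; n = 8.
Percentile rank = 100·(6 + 0.5·0)/8 = 100·6/8 = 75.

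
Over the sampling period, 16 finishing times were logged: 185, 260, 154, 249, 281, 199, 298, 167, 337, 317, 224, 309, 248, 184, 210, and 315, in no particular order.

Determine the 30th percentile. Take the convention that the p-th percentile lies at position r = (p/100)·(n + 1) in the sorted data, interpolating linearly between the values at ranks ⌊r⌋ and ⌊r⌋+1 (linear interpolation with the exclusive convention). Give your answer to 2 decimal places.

200.10

Sorted: 154, 167, 184, 185, 199, 210, 224, 248, 249, 260, 281, 298, 309, 315, 317, 337.
n = 16.
r = (30/100)·(16 + 1) = 5.1.
Rank 5 is 199 and rank 6 is 210.
Interpolate: 199 + 0.1·(210 − 199) = 199 + 0.1·11 = 200.1.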